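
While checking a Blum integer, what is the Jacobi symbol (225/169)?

1

Reduce the numerator: 225 ≡ 56 (mod 169), so (225/169) = (56/169).
Factor out 2: 56 = 2^3·7. Since 169 ≡ 1 (mod 8), (2/169) = +1, and (2/169)^3 = +1. Now have (7/169).
169 ≡ 1 (mod 4), so quadratic reciprocity gives (7/169) = (169/7). Reduce: 169 ≡ 1 (mod 7). Now have (1/7).
(1/7) = 1. Collecting the sign factors: 1.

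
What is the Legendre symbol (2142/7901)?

(2142/7901)
  = -(1071/7901)    [7901 ≡ 5 mod 8 ⇒ (2/7901) = -1]
  = -(7901/1071)    [QR: 7901 ≡ 1 mod 4, sign kept]
  = -(404/1071)    [7901 ≡ 404 mod 1071]
  = -(101/1071)    [1071 ≡ 7 mod 8 ⇒ (2/1071)^2 = +1]
  = -(1071/101)    [QR: 101 ≡ 1 mod 4, sign kept]
  = -(61/101)    [1071 ≡ 61 mod 101]
  = -(101/61)    [QR: 61 ≡ 1 mod 4, sign kept]
  = -(40/61)    [101 ≡ 40 mod 61]
  = (5/61)    [61 ≡ 5 mod 8 ⇒ (2/61)^3 = -1]
  = (61/5)    [QR: 5 ≡ 1 mod 4, sign kept]
  = (1/5)    [61 ≡ 1 mod 5]
  = 1    [(1/5) = 1]

1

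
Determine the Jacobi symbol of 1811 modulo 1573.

(1811/1573)
  = (238/1573)    [1811 ≡ 238 mod 1573]
  = -(119/1573)    [1573 ≡ 5 mod 8 ⇒ (2/1573) = -1]
  = -(1573/119)    [QR: 1573 ≡ 1 mod 4, sign kept]
  = -(26/119)    [1573 ≡ 26 mod 119]
  = -(13/119)    [119 ≡ 7 mod 8 ⇒ (2/119) = +1]
  = -(119/13)    [QR: 13 ≡ 1 mod 4, sign kept]
  = -(2/13)    [119 ≡ 2 mod 13]
  = (1/13)    [13 ≡ 5 mod 8 ⇒ (2/13) = -1]
  = 1    [(1/13) = 1]

1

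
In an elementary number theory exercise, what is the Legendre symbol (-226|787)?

Pull out -1: (-226|787) = (-1|787)·(226|787). Since 787 ≡ 3 (mod 4), (-1|787) = -1. Now have -(226|787).
Factor out 2: 226 = 2·113. Since 787 ≡ 3 (mod 8), (2|787) = -1. Now have (113|787).
113 ≡ 1 (mod 4), so quadratic reciprocity gives (113|787) = (787|113). Reduce: 787 ≡ 109 (mod 113). Now have (109|113).
109 ≡ 1 (mod 4), so quadratic reciprocity gives (109|113) = (113|109). Reduce: 113 ≡ 4 (mod 109). Now have (4|109).
Factor out 2: 4 = 2^2. Since 109 ≡ 5 (mod 8), (2|109) = -1, and (2|109)^2 = +1. Now have (1|109).
(1|109) = 1. Collecting the sign factors: 1.

1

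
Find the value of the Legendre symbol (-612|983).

(-612|983)
  = -(612|983)    [983 ≡ 3 mod 4 ⇒ (-1|983) = -1]
  = -(153|983)    [983 ≡ 7 mod 8 ⇒ (2|983)^2 = +1]
  = -(983|153)    [QR: 153 ≡ 1 mod 4, sign kept]
  = -(65|153)    [983 ≡ 65 mod 153]
  = -(153|65)    [QR: 65 ≡ 1 mod 4, sign kept]
  = -(23|65)    [153 ≡ 23 mod 65]
  = -(65|23)    [QR: 65 ≡ 1 mod 4, sign kept]
  = -(19|23)    [65 ≡ 19 mod 23]
  = (23|19)    [QR: both ≡ 3 mod 4, sign flips]
  = (4|19)    [23 ≡ 4 mod 19]
  = (1|19)    [19 ≡ 3 mod 8 ⇒ (2|19)^2 = +1]
  = 1    [(1|19) = 1]

1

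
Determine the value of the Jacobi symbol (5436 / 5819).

(5436 / 5819)
  = (1359 / 5819)    [5819 ≡ 3 mod 8 ⇒ (2 / 5819)^2 = +1]
  = -(5819 / 1359)    [QR: both ≡ 3 mod 4, sign flips]
  = -(383 / 1359)    [5819 ≡ 383 mod 1359]
  = (1359 / 383)    [QR: both ≡ 3 mod 4, sign flips]
  = (210 / 383)    [1359 ≡ 210 mod 383]
  = (105 / 383)    [383 ≡ 7 mod 8 ⇒ (2 / 383) = +1]
  = (383 / 105)    [QR: 105 ≡ 1 mod 4, sign kept]
  = (68 / 105)    [383 ≡ 68 mod 105]
  = (17 / 105)    [105 ≡ 1 mod 8 ⇒ (2 / 105)^2 = +1]
  = (105 / 17)    [QR: 17 ≡ 1 mod 4, sign kept]
  = (3 / 17)    [105 ≡ 3 mod 17]
  = (17 / 3)    [QR: 17 ≡ 1 mod 4, sign kept]
  = (2 / 3)    [17 ≡ 2 mod 3]
  = -(1 / 3)    [3 ≡ 3 mod 8 ⇒ (2 / 3) = -1]
  = -1    [(1 / 3) = 1]

-1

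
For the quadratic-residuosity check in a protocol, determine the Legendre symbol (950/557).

-1

(950/557)
  = (393/557)    [950 ≡ 393 mod 557]
  = (557/393)    [QR: 393 ≡ 1 mod 4, sign kept]
  = (164/393)    [557 ≡ 164 mod 393]
  = (41/393)    [393 ≡ 1 mod 8 ⇒ (2/393)^2 = +1]
  = (393/41)    [QR: 41 ≡ 1 mod 4, sign kept]
  = (24/41)    [393 ≡ 24 mod 41]
  = (3/41)    [41 ≡ 1 mod 8 ⇒ (2/41)^3 = +1]
  = (41/3)    [QR: 41 ≡ 1 mod 4, sign kept]
  = (2/3)    [41 ≡ 2 mod 3]
  = -(1/3)    [3 ≡ 3 mod 8 ⇒ (2/3) = -1]
  = -1    [(1/3) = 1]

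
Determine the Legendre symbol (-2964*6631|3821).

1

By multiplicativity, (-2964·6631|3821) = (-2964|3821)·(6631|3821).
First factor (-2964|3821):
(-2964|3821)
  = (857|3821)    [-2964 ≡ 857 mod 3821]
  = (3821|857)    [QR: 857 ≡ 1 mod 4, sign kept]
  = (393|857)    [3821 ≡ 393 mod 857]
  = (857|393)    [QR: 393 ≡ 1 mod 4, sign kept]
  = (71|393)    [857 ≡ 71 mod 393]
  = (393|71)    [QR: 393 ≡ 1 mod 4, sign kept]
  = (38|71)    [393 ≡ 38 mod 71]
  = (19|71)    [71 ≡ 7 mod 8 ⇒ (2|71) = +1]
  = -(71|19)    [QR: both ≡ 3 mod 4, sign flips]
  = -(14|19)    [71 ≡ 14 mod 19]
  = (7|19)    [19 ≡ 3 mod 8 ⇒ (2|19) = -1]
  = -(19|7)    [QR: both ≡ 3 mod 4, sign flips]
  = -(5|7)    [19 ≡ 5 mod 7]
  = -(7|5)    [QR: 5 ≡ 1 mod 4, sign kept]
  = -(2|5)    [7 ≡ 2 mod 5]
  = (1|5)    [5 ≡ 5 mod 8 ⇒ (2|5) = -1]
  = 1    [(1|5) = 1]
Second factor (6631|3821):
(6631|3821)
  = (2810|3821)    [6631 ≡ 2810 mod 3821]
  = -(1405|3821)    [3821 ≡ 5 mod 8 ⇒ (2|3821) = -1]
  = -(3821|1405)    [QR: 1405 ≡ 1 mod 4, sign kept]
  = -(1011|1405)    [3821 ≡ 1011 mod 1405]
  = -(1405|1011)    [QR: 1405 ≡ 1 mod 4, sign kept]
  = -(394|1011)    [1405 ≡ 394 mod 1011]
  = (197|1011)    [1011 ≡ 3 mod 8 ⇒ (2|1011) = -1]
  = (1011|197)    [QR: 197 ≡ 1 mod 4, sign kept]
  = (26|197)    [1011 ≡ 26 mod 197]
  = -(13|197)    [197 ≡ 5 mod 8 ⇒ (2|197) = -1]
  = -(197|13)    [QR: 13 ≡ 1 mod 4, sign kept]
  = -(2|13)    [197 ≡ 2 mod 13]
  = (1|13)    [13 ≡ 5 mod 8 ⇒ (2|13) = -1]
  = 1    [(1|13) = 1]
Product: (1)·(1) = 1.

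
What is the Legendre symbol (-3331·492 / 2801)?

By multiplicativity, (-3331·492 / 2801) = (-3331 / 2801)·(492 / 2801).
First factor (-3331 / 2801):
(-3331 / 2801)
  = (2271 / 2801)    [-3331 ≡ 2271 mod 2801]
  = (2801 / 2271)    [QR: 2801 ≡ 1 mod 4, sign kept]
  = (530 / 2271)    [2801 ≡ 530 mod 2271]
  = (265 / 2271)    [2271 ≡ 7 mod 8 ⇒ (2 / 2271) = +1]
  = (2271 / 265)    [QR: 265 ≡ 1 mod 4, sign kept]
  = (151 / 265)    [2271 ≡ 151 mod 265]
  = (265 / 151)    [QR: 265 ≡ 1 mod 4, sign kept]
  = (114 / 151)    [265 ≡ 114 mod 151]
  = (57 / 151)    [151 ≡ 7 mod 8 ⇒ (2 / 151) = +1]
  = (151 / 57)    [QR: 57 ≡ 1 mod 4, sign kept]
  = (37 / 57)    [151 ≡ 37 mod 57]
  = (57 / 37)    [QR: 37 ≡ 1 mod 4, sign kept]
  = (20 / 37)    [57 ≡ 20 mod 37]
  = (5 / 37)    [37 ≡ 5 mod 8 ⇒ (2 / 37)^2 = +1]
  = (37 / 5)    [QR: 5 ≡ 1 mod 4, sign kept]
  = (2 / 5)    [37 ≡ 2 mod 5]
  = -(1 / 5)    [5 ≡ 5 mod 8 ⇒ (2 / 5) = -1]
  = -1    [(1 / 5) = 1]
Second factor (492 / 2801):
(492 / 2801)
  = (123 / 2801)    [2801 ≡ 1 mod 8 ⇒ (2 / 2801)^2 = +1]
  = (2801 / 123)    [QR: 2801 ≡ 1 mod 4, sign kept]
  = (95 / 123)    [2801 ≡ 95 mod 123]
  = -(123 / 95)    [QR: both ≡ 3 mod 4, sign flips]
  = -(28 / 95)    [123 ≡ 28 mod 95]
  = -(7 / 95)    [95 ≡ 7 mod 8 ⇒ (2 / 95)^2 = +1]
  = (95 / 7)    [QR: both ≡ 3 mod 4, sign flips]
  = (4 / 7)    [95 ≡ 4 mod 7]
  = (1 / 7)    [7 ≡ 7 mod 8 ⇒ (2 / 7)^2 = +1]
  = 1    [(1 / 7) = 1]
Product: (-1)·(1) = -1.

-1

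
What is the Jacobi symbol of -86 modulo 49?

1

(-86/49)
  = (12/49)    [-86 ≡ 12 mod 49]
  = (3/49)    [49 ≡ 1 mod 8 ⇒ (2/49)^2 = +1]
  = (49/3)    [QR: 49 ≡ 1 mod 4, sign kept]
  = (1/3)    [49 ≡ 1 mod 3]
  = 1    [(1/3) = 1]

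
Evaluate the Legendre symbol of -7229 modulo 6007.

-1

(-7229/6007)
  = (4785/6007)    [-7229 ≡ 4785 mod 6007]
  = (6007/4785)    [QR: 4785 ≡ 1 mod 4, sign kept]
  = (1222/4785)    [6007 ≡ 1222 mod 4785]
  = (611/4785)    [4785 ≡ 1 mod 8 ⇒ (2/4785) = +1]
  = (4785/611)    [QR: 4785 ≡ 1 mod 4, sign kept]
  = (508/611)    [4785 ≡ 508 mod 611]
  = (127/611)    [611 ≡ 3 mod 8 ⇒ (2/611)^2 = +1]
  = -(611/127)    [QR: both ≡ 3 mod 4, sign flips]
  = -(103/127)    [611 ≡ 103 mod 127]
  = (127/103)    [QR: both ≡ 3 mod 4, sign flips]
  = (24/103)    [127 ≡ 24 mod 103]
  = (3/103)    [103 ≡ 7 mod 8 ⇒ (2/103)^3 = +1]
  = -(103/3)    [QR: both ≡ 3 mod 4, sign flips]
  = -(1/3)    [103 ≡ 1 mod 3]
  = -1    [(1/3) = 1]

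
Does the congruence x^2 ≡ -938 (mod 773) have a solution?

(-938/773)
  = (608/773)    [-938 ≡ 608 mod 773]
  = -(19/773)    [773 ≡ 5 mod 8 ⇒ (2/773)^5 = -1]
  = -(773/19)    [QR: 773 ≡ 1 mod 4, sign kept]
  = -(13/19)    [773 ≡ 13 mod 19]
  = -(19/13)    [QR: 13 ≡ 1 mod 4, sign kept]
  = -(6/13)    [19 ≡ 6 mod 13]
  = (3/13)    [13 ≡ 5 mod 8 ⇒ (2/13) = -1]
  = (13/3)    [QR: 13 ≡ 1 mod 4, sign kept]
  = (1/3)    [13 ≡ 1 mod 3]
  = 1    [(1/3) = 1]
(-938/773) = 1, and 773 is prime, so -938 is a quadratic residue mod 773.

yes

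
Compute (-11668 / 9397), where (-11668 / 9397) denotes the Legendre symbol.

-1

Reduce the numerator: -11668 ≡ 7126 (mod 9397), so (-11668 / 9397) = (7126 / 9397).
Factor out 2: 7126 = 2·3563. Since 9397 ≡ 5 (mod 8), (2 / 9397) = -1. Now have -(3563 / 9397).
9397 ≡ 1 (mod 4), so quadratic reciprocity gives (3563 / 9397) = (9397 / 3563). Reduce: 9397 ≡ 2271 (mod 3563). Now have -(2271 / 3563).
Both 2271 ≡ 3 and 3563 ≡ 3 (mod 4), so reciprocity gives (2271 / 3563) = -(3563 / 2271). Reduce: 3563 ≡ 1292 (mod 2271). Now have (1292 / 2271).
Factor out 2: 1292 = 2^2·323. Since 2271 ≡ 7 (mod 8), (2 / 2271) = +1, and (2 / 2271)^2 = +1. Now have (323 / 2271).
Both 323 ≡ 3 and 2271 ≡ 3 (mod 4), so reciprocity gives (323 / 2271) = -(2271 / 323). Reduce: 2271 ≡ 10 (mod 323). Now have -(10 / 323).
Factor out 2: 10 = 2·5. Since 323 ≡ 3 (mod 8), (2 / 323) = -1. Now have (5 / 323).
5 ≡ 1 (mod 4), so quadratic reciprocity gives (5 / 323) = (323 / 5). Reduce: 323 ≡ 3 (mod 5). Now have (3 / 5).
5 ≡ 1 (mod 4), so quadratic reciprocity gives (3 / 5) = (5 / 3). Reduce: 5 ≡ 2 (mod 3). Now have (2 / 3).
Factor out 2: 2 = 2. Since 3 ≡ 3 (mod 8), (2 / 3) = -1. Now have -(1 / 3).
(1 / 3) = 1. Collecting the sign factors: -1.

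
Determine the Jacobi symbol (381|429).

381 ≡ 1 (mod 4), so quadratic reciprocity gives (381|429) = (429|381). Reduce: 429 ≡ 48 (mod 381). Now have (48|381).
Factor out 2: 48 = 2^4·3. Since 381 ≡ 5 (mod 8), (2|381) = -1, and (2|381)^4 = +1. Now have (3|381).
381 ≡ 1 (mod 4), so quadratic reciprocity gives (3|381) = (381|3). Reduce: 381 ≡ 0 (mod 3). Now have (0|3).
The numerator is now 0 with denominator 3 > 1: the symbol is 0.

0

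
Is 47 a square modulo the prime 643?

no

(47|643)
  = -(643|47)    [QR: both ≡ 3 mod 4, sign flips]
  = -(32|47)    [643 ≡ 32 mod 47]
  = -(1|47)    [47 ≡ 7 mod 8 ⇒ (2|47)^5 = +1]
  = -1    [(1|47) = 1]
(47|643) = -1, and 643 is prime, so 47 is not a quadratic residue mod 643.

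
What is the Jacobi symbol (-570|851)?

1

(-570|851)
  = -(570|851)    [851 ≡ 3 mod 4 ⇒ (-1|851) = -1]
  = (285|851)    [851 ≡ 3 mod 8 ⇒ (2|851) = -1]
  = (851|285)    [QR: 285 ≡ 1 mod 4, sign kept]
  = (281|285)    [851 ≡ 281 mod 285]
  = (285|281)    [QR: 281 ≡ 1 mod 4, sign kept]
  = (4|281)    [285 ≡ 4 mod 281]
  = (1|281)    [281 ≡ 1 mod 8 ⇒ (2|281)^2 = +1]
  = 1    [(1|281) = 1]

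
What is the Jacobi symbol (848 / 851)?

-1

Factor out 2: 848 = 2^4·53. Since 851 ≡ 3 (mod 8), (2 / 851) = -1, and (2 / 851)^4 = +1. Now have (53 / 851).
53 ≡ 1 (mod 4), so quadratic reciprocity gives (53 / 851) = (851 / 53). Reduce: 851 ≡ 3 (mod 53). Now have (3 / 53).
53 ≡ 1 (mod 4), so quadratic reciprocity gives (3 / 53) = (53 / 3). Reduce: 53 ≡ 2 (mod 3). Now have (2 / 3).
Factor out 2: 2 = 2. Since 3 ≡ 3 (mod 8), (2 / 3) = -1. Now have -(1 / 3).
(1 / 3) = 1. Collecting the sign factors: -1.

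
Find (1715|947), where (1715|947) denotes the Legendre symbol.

1

(1715|947)
  = (768|947)    [1715 ≡ 768 mod 947]
  = (3|947)    [947 ≡ 3 mod 8 ⇒ (2|947)^8 = +1]
  = -(947|3)    [QR: both ≡ 3 mod 4, sign flips]
  = -(2|3)    [947 ≡ 2 mod 3]
  = (1|3)    [3 ≡ 3 mod 8 ⇒ (2|3) = -1]
  = 1    [(1|3) = 1]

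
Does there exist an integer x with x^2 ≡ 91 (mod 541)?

no

541 ≡ 1 (mod 4), so quadratic reciprocity gives (91|541) = (541|91). Reduce: 541 ≡ 86 (mod 91). Now have (86|91).
Factor out 2: 86 = 2·43. Since 91 ≡ 3 (mod 8), (2|91) = -1. Now have -(43|91).
Both 43 ≡ 3 and 91 ≡ 3 (mod 4), so reciprocity gives (43|91) = -(91|43). Reduce: 91 ≡ 5 (mod 43). Now have (5|43).
5 ≡ 1 (mod 4), so quadratic reciprocity gives (5|43) = (43|5). Reduce: 43 ≡ 3 (mod 5). Now have (3|5).
5 ≡ 1 (mod 4), so quadratic reciprocity gives (3|5) = (5|3). Reduce: 5 ≡ 2 (mod 3). Now have (2|3).
Factor out 2: 2 = 2. Since 3 ≡ 3 (mod 8), (2|3) = -1. Now have -(1|3).
(1|3) = 1. Collecting the sign factors: -1.
The Legendre symbol is -1, so x^2 ≡ 91 (mod 541) has no solution.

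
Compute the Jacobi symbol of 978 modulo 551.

Reduce the numerator: 978 ≡ 427 (mod 551), so (978/551) = (427/551).
Both 427 ≡ 3 and 551 ≡ 3 (mod 4), so reciprocity gives (427/551) = -(551/427). Reduce: 551 ≡ 124 (mod 427). Now have -(124/427).
Factor out 2: 124 = 2^2·31. Since 427 ≡ 3 (mod 8), (2/427) = -1, and (2/427)^2 = +1. Now have -(31/427).
Both 31 ≡ 3 and 427 ≡ 3 (mod 4), so reciprocity gives (31/427) = -(427/31). Reduce: 427 ≡ 24 (mod 31). Now have (24/31).
Factor out 2: 24 = 2^3·3. Since 31 ≡ 7 (mod 8), (2/31) = +1, and (2/31)^3 = +1. Now have (3/31).
Both 3 ≡ 3 and 31 ≡ 3 (mod 4), so reciprocity gives (3/31) = -(31/3). Reduce: 31 ≡ 1 (mod 3). Now have -(1/3).
(1/3) = 1. Collecting the sign factors: -1.

-1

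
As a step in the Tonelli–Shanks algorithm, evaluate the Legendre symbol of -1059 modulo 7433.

Reduce the numerator: -1059 ≡ 6374 (mod 7433), so (-1059/7433) = (6374/7433).
Factor out 2: 6374 = 2·3187. Since 7433 ≡ 1 (mod 8), (2/7433) = +1. Now have (3187/7433).
7433 ≡ 1 (mod 4), so quadratic reciprocity gives (3187/7433) = (7433/3187). Reduce: 7433 ≡ 1059 (mod 3187). Now have (1059/3187).
Both 1059 ≡ 3 and 3187 ≡ 3 (mod 4), so reciprocity gives (1059/3187) = -(3187/1059). Reduce: 3187 ≡ 10 (mod 1059). Now have -(10/1059).
Factor out 2: 10 = 2·5. Since 1059 ≡ 3 (mod 8), (2/1059) = -1. Now have (5/1059).
5 ≡ 1 (mod 4), so quadratic reciprocity gives (5/1059) = (1059/5). Reduce: 1059 ≡ 4 (mod 5). Now have (4/5).
Factor out 2: 4 = 2^2. Since 5 ≡ 5 (mod 8), (2/5) = -1, and (2/5)^2 = +1. Now have (1/5).
(1/5) = 1. Collecting the sign factors: 1.

1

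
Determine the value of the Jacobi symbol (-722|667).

1

(-722|667)
  = (612|667)    [-722 ≡ 612 mod 667]
  = (153|667)    [667 ≡ 3 mod 8 ⇒ (2|667)^2 = +1]
  = (667|153)    [QR: 153 ≡ 1 mod 4, sign kept]
  = (55|153)    [667 ≡ 55 mod 153]
  = (153|55)    [QR: 153 ≡ 1 mod 4, sign kept]
  = (43|55)    [153 ≡ 43 mod 55]
  = -(55|43)    [QR: both ≡ 3 mod 4, sign flips]
  = -(12|43)    [55 ≡ 12 mod 43]
  = -(3|43)    [43 ≡ 3 mod 8 ⇒ (2|43)^2 = +1]
  = (43|3)    [QR: both ≡ 3 mod 4, sign flips]
  = (1|3)    [43 ≡ 1 mod 3]
  = 1    [(1|3) = 1]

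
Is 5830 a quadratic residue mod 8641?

yes

Factor out 2: 5830 = 2·2915. Since 8641 ≡ 1 (mod 8), (2/8641) = +1. Now have (2915/8641).
8641 ≡ 1 (mod 4), so quadratic reciprocity gives (2915/8641) = (8641/2915). Reduce: 8641 ≡ 2811 (mod 2915). Now have (2811/2915).
Both 2811 ≡ 3 and 2915 ≡ 3 (mod 4), so reciprocity gives (2811/2915) = -(2915/2811). Reduce: 2915 ≡ 104 (mod 2811). Now have -(104/2811).
Factor out 2: 104 = 2^3·13. Since 2811 ≡ 3 (mod 8), (2/2811) = -1, and (2/2811)^3 = -1. Now have (13/2811).
13 ≡ 1 (mod 4), so quadratic reciprocity gives (13/2811) = (2811/13). Reduce: 2811 ≡ 3 (mod 13). Now have (3/13).
13 ≡ 1 (mod 4), so quadratic reciprocity gives (3/13) = (13/3). Reduce: 13 ≡ 1 (mod 3). Now have (1/3).
(1/3) = 1. Collecting the sign factors: 1.
(5830/8641) = 1, and 8641 is prime, so 5830 is a quadratic residue mod 8641.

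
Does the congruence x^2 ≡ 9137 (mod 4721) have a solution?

Reduce the numerator: 9137 ≡ 4416 (mod 4721), so (9137|4721) = (4416|4721).
Factor out 2: 4416 = 2^6·69. Since 4721 ≡ 1 (mod 8), (2|4721) = +1, and (2|4721)^6 = +1. Now have (69|4721).
69 ≡ 1 (mod 4), so quadratic reciprocity gives (69|4721) = (4721|69). Reduce: 4721 ≡ 29 (mod 69). Now have (29|69).
29 ≡ 1 (mod 4), so quadratic reciprocity gives (29|69) = (69|29). Reduce: 69 ≡ 11 (mod 29). Now have (11|29).
29 ≡ 1 (mod 4), so quadratic reciprocity gives (11|29) = (29|11). Reduce: 29 ≡ 7 (mod 11). Now have (7|11).
Both 7 ≡ 3 and 11 ≡ 3 (mod 4), so reciprocity gives (7|11) = -(11|7). Reduce: 11 ≡ 4 (mod 7). Now have -(4|7).
Factor out 2: 4 = 2^2. Since 7 ≡ 7 (mod 8), (2|7) = +1, and (2|7)^2 = +1. Now have -(1|7).
(1|7) = 1. Collecting the sign factors: -1.
(9137|4721) = -1, and 4721 is prime, so 9137 is not a quadratic residue mod 4721.

no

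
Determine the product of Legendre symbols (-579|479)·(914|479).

By multiplicativity, (-579·914|479) = (-579|479)·(914|479).
First factor (-579|479):
(-579|479)
  = -(579|479)    [479 ≡ 3 mod 4 ⇒ (-1|479) = -1]
  = -(100|479)    [579 ≡ 100 mod 479]
  = -(25|479)    [479 ≡ 7 mod 8 ⇒ (2|479)^2 = +1]
  = -(479|25)    [QR: 25 ≡ 1 mod 4, sign kept]
  = -(4|25)    [479 ≡ 4 mod 25]
  = -(1|25)    [25 ≡ 1 mod 8 ⇒ (2|25)^2 = +1]
  = -1    [(1|25) = 1]
Second factor (914|479):
(914|479)
  = (435|479)    [914 ≡ 435 mod 479]
  = -(479|435)    [QR: both ≡ 3 mod 4, sign flips]
  = -(44|435)    [479 ≡ 44 mod 435]
  = -(11|435)    [435 ≡ 3 mod 8 ⇒ (2|435)^2 = +1]
  = (435|11)    [QR: both ≡ 3 mod 4, sign flips]
  = (6|11)    [435 ≡ 6 mod 11]
  = -(3|11)    [11 ≡ 3 mod 8 ⇒ (2|11) = -1]
  = (11|3)    [QR: both ≡ 3 mod 4, sign flips]
  = (2|3)    [11 ≡ 2 mod 3]
  = -(1|3)    [3 ≡ 3 mod 8 ⇒ (2|3) = -1]
  = -1    [(1|3) = 1]
Product: (-1)·(-1) = 1.

1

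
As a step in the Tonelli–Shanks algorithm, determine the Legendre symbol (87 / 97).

-1

97 ≡ 1 (mod 4), so quadratic reciprocity gives (87 / 97) = (97 / 87). Reduce: 97 ≡ 10 (mod 87). Now have (10 / 87).
Factor out 2: 10 = 2·5. Since 87 ≡ 7 (mod 8), (2 / 87) = +1. Now have (5 / 87).
5 ≡ 1 (mod 4), so quadratic reciprocity gives (5 / 87) = (87 / 5). Reduce: 87 ≡ 2 (mod 5). Now have (2 / 5).
Factor out 2: 2 = 2. Since 5 ≡ 5 (mod 8), (2 / 5) = -1. Now have -(1 / 5).
(1 / 5) = 1. Collecting the sign factors: -1.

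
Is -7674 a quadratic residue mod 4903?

yes

Reduce the numerator: -7674 ≡ 2132 (mod 4903), so (-7674/4903) = (2132/4903).
Factor out 2: 2132 = 2^2·533. Since 4903 ≡ 7 (mod 8), (2/4903) = +1, and (2/4903)^2 = +1. Now have (533/4903).
533 ≡ 1 (mod 4), so quadratic reciprocity gives (533/4903) = (4903/533). Reduce: 4903 ≡ 106 (mod 533). Now have (106/533).
Factor out 2: 106 = 2·53. Since 533 ≡ 5 (mod 8), (2/533) = -1. Now have -(53/533).
53 ≡ 1 (mod 4), so quadratic reciprocity gives (53/533) = (533/53). Reduce: 533 ≡ 3 (mod 53). Now have -(3/53).
53 ≡ 1 (mod 4), so quadratic reciprocity gives (3/53) = (53/3). Reduce: 53 ≡ 2 (mod 3). Now have -(2/3).
Factor out 2: 2 = 2. Since 3 ≡ 3 (mod 8), (2/3) = -1. Now have (1/3).
(1/3) = 1. Collecting the sign factors: 1.
(-7674/4903) = 1, and 4903 is prime, so -7674 is a quadratic residue mod 4903.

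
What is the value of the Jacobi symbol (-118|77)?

1

Pull out -1: (-118|77) = (-1|77)·(118|77). Since 77 ≡ 1 (mod 4), (-1|77) = +1. Now have (118|77).
Reduce the numerator: 118 ≡ 41 (mod 77), so (118|77) = (41|77).
41 ≡ 1 (mod 4), so quadratic reciprocity gives (41|77) = (77|41). Reduce: 77 ≡ 36 (mod 41). Now have (36|41).
Factor out 2: 36 = 2^2·9. Since 41 ≡ 1 (mod 8), (2|41) = +1, and (2|41)^2 = +1. Now have (9|41).
9 ≡ 1 (mod 4), so quadratic reciprocity gives (9|41) = (41|9). Reduce: 41 ≡ 5 (mod 9). Now have (5|9).
5 ≡ 1 (mod 4), so quadratic reciprocity gives (5|9) = (9|5). Reduce: 9 ≡ 4 (mod 5). Now have (4|5).
Factor out 2: 4 = 2^2. Since 5 ≡ 5 (mod 8), (2|5) = -1, and (2|5)^2 = +1. Now have (1|5).
(1|5) = 1. Collecting the sign factors: 1.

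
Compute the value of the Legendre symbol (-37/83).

(-37/83)
  = -(37/83)    [83 ≡ 3 mod 4 ⇒ (-1/83) = -1]
  = -(83/37)    [QR: 37 ≡ 1 mod 4, sign kept]
  = -(9/37)    [83 ≡ 9 mod 37]
  = -(37/9)    [QR: 9 ≡ 1 mod 4, sign kept]
  = -(1/9)    [37 ≡ 1 mod 9]
  = -1    [(1/9) = 1]

-1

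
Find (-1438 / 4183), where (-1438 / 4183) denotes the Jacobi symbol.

(-1438 / 4183)
  = (2745 / 4183)    [-1438 ≡ 2745 mod 4183]
  = (4183 / 2745)    [QR: 2745 ≡ 1 mod 4, sign kept]
  = (1438 / 2745)    [4183 ≡ 1438 mod 2745]
  = (719 / 2745)    [2745 ≡ 1 mod 8 ⇒ (2 / 2745) = +1]
  = (2745 / 719)    [QR: 2745 ≡ 1 mod 4, sign kept]
  = (588 / 719)    [2745 ≡ 588 mod 719]
  = (147 / 719)    [719 ≡ 7 mod 8 ⇒ (2 / 719)^2 = +1]
  = -(719 / 147)    [QR: both ≡ 3 mod 4, sign flips]
  = -(131 / 147)    [719 ≡ 131 mod 147]
  = (147 / 131)    [QR: both ≡ 3 mod 4, sign flips]
  = (16 / 131)    [147 ≡ 16 mod 131]
  = (1 / 131)    [131 ≡ 3 mod 8 ⇒ (2 / 131)^4 = +1]
  = 1    [(1 / 131) = 1]

1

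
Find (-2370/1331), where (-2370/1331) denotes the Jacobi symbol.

Pull out -1: (-2370/1331) = (-1/1331)·(2370/1331). Since 1331 ≡ 3 (mod 4), (-1/1331) = -1. Now have -(2370/1331).
Reduce the numerator: 2370 ≡ 1039 (mod 1331), so (2370/1331) = (1039/1331).
Both 1039 ≡ 3 and 1331 ≡ 3 (mod 4), so reciprocity gives (1039/1331) = -(1331/1039). Reduce: 1331 ≡ 292 (mod 1039). Now have (292/1039).
Factor out 2: 292 = 2^2·73. Since 1039 ≡ 7 (mod 8), (2/1039) = +1, and (2/1039)^2 = +1. Now have (73/1039).
73 ≡ 1 (mod 4), so quadratic reciprocity gives (73/1039) = (1039/73). Reduce: 1039 ≡ 17 (mod 73). Now have (17/73).
17 ≡ 1 (mod 4), so quadratic reciprocity gives (17/73) = (73/17). Reduce: 73 ≡ 5 (mod 17). Now have (5/17).
5 ≡ 1 (mod 4), so quadratic reciprocity gives (5/17) = (17/5). Reduce: 17 ≡ 2 (mod 5). Now have (2/5).
Factor out 2: 2 = 2. Since 5 ≡ 5 (mod 8), (2/5) = -1. Now have -(1/5).
(1/5) = 1. Collecting the sign factors: -1.

-1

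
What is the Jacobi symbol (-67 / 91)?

1

Pull out -1: (-67 / 91) = (-1 / 91)·(67 / 91). Since 91 ≡ 3 (mod 4), (-1 / 91) = -1. Now have -(67 / 91).
Both 67 ≡ 3 and 91 ≡ 3 (mod 4), so reciprocity gives (67 / 91) = -(91 / 67). Reduce: 91 ≡ 24 (mod 67). Now have (24 / 67).
Factor out 2: 24 = 2^3·3. Since 67 ≡ 3 (mod 8), (2 / 67) = -1, and (2 / 67)^3 = -1. Now have -(3 / 67).
Both 3 ≡ 3 and 67 ≡ 3 (mod 4), so reciprocity gives (3 / 67) = -(67 / 3). Reduce: 67 ≡ 1 (mod 3). Now have (1 / 3).
(1 / 3) = 1. Collecting the sign factors: 1.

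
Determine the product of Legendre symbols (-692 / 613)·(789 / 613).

1

By multiplicativity, (-692·789 / 613) = (-692 / 613)·(789 / 613).
First factor (-692 / 613):
Pull out -1: (-692 / 613) = (-1 / 613)·(692 / 613). Since 613 ≡ 1 (mod 4), (-1 / 613) = +1. Now have (692 / 613).
Reduce the numerator: 692 ≡ 79 (mod 613), so (692 / 613) = (79 / 613).
613 ≡ 1 (mod 4), so quadratic reciprocity gives (79 / 613) = (613 / 79). Reduce: 613 ≡ 60 (mod 79). Now have (60 / 79).
Factor out 2: 60 = 2^2·15. Since 79 ≡ 7 (mod 8), (2 / 79) = +1, and (2 / 79)^2 = +1. Now have (15 / 79).
Both 15 ≡ 3 and 79 ≡ 3 (mod 4), so reciprocity gives (15 / 79) = -(79 / 15). Reduce: 79 ≡ 4 (mod 15). Now have -(4 / 15).
Factor out 2: 4 = 2^2. Since 15 ≡ 7 (mod 8), (2 / 15) = +1, and (2 / 15)^2 = +1. Now have -(1 / 15).
(1 / 15) = 1. Collecting the sign factors: -1.
Second factor (789 / 613):
Reduce the numerator: 789 ≡ 176 (mod 613), so (789 / 613) = (176 / 613).
Factor out 2: 176 = 2^4·11. Since 613 ≡ 5 (mod 8), (2 / 613) = -1, and (2 / 613)^4 = +1. Now have (11 / 613).
613 ≡ 1 (mod 4), so quadratic reciprocity gives (11 / 613) = (613 / 11). Reduce: 613 ≡ 8 (mod 11). Now have (8 / 11).
Factor out 2: 8 = 2^3. Since 11 ≡ 3 (mod 8), (2 / 11) = -1, and (2 / 11)^3 = -1. Now have -(1 / 11).
(1 / 11) = 1. Collecting the sign factors: -1.
Product: (-1)·(-1) = 1.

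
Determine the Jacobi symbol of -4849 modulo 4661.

(-4849/4661)
  = (4473/4661)    [-4849 ≡ 4473 mod 4661]
  = (4661/4473)    [QR: 4473 ≡ 1 mod 4, sign kept]
  = (188/4473)    [4661 ≡ 188 mod 4473]
  = (47/4473)    [4473 ≡ 1 mod 8 ⇒ (2/4473)^2 = +1]
  = (4473/47)    [QR: 4473 ≡ 1 mod 4, sign kept]
  = (8/47)    [4473 ≡ 8 mod 47]
  = (1/47)    [47 ≡ 7 mod 8 ⇒ (2/47)^3 = +1]
  = 1    [(1/47) = 1]

1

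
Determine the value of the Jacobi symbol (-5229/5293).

Pull out -1: (-5229/5293) = (-1/5293)·(5229/5293). Since 5293 ≡ 1 (mod 4), (-1/5293) = +1. Now have (5229/5293).
5229 ≡ 1 (mod 4), so quadratic reciprocity gives (5229/5293) = (5293/5229). Reduce: 5293 ≡ 64 (mod 5229). Now have (64/5229).
Factor out 2: 64 = 2^6. Since 5229 ≡ 5 (mod 8), (2/5229) = -1, and (2/5229)^6 = +1. Now have (1/5229).
(1/5229) = 1. Collecting the sign factors: 1.

1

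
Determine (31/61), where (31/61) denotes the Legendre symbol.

61 ≡ 1 (mod 4), so quadratic reciprocity gives (31/61) = (61/31). Reduce: 61 ≡ 30 (mod 31). Now have (30/31).
Factor out 2: 30 = 2·15. Since 31 ≡ 7 (mod 8), (2/31) = +1. Now have (15/31).
Both 15 ≡ 3 and 31 ≡ 3 (mod 4), so reciprocity gives (15/31) = -(31/15). Reduce: 31 ≡ 1 (mod 15). Now have -(1/15).
(1/15) = 1. Collecting the sign factors: -1.

-1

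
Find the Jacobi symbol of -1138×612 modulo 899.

By multiplicativity, (-1138·612|899) = (-1138|899)·(612|899).
First factor (-1138|899):
(-1138|899)
  = (660|899)    [-1138 ≡ 660 mod 899]
  = (165|899)    [899 ≡ 3 mod 8 ⇒ (2|899)^2 = +1]
  = (899|165)    [QR: 165 ≡ 1 mod 4, sign kept]
  = (74|165)    [899 ≡ 74 mod 165]
  = -(37|165)    [165 ≡ 5 mod 8 ⇒ (2|165) = -1]
  = -(165|37)    [QR: 37 ≡ 1 mod 4, sign kept]
  = -(17|37)    [165 ≡ 17 mod 37]
  = -(37|17)    [QR: 17 ≡ 1 mod 4, sign kept]
  = -(3|17)    [37 ≡ 3 mod 17]
  = -(17|3)    [QR: 17 ≡ 1 mod 4, sign kept]
  = -(2|3)    [17 ≡ 2 mod 3]
  = (1|3)    [3 ≡ 3 mod 8 ⇒ (2|3) = -1]
  = 1    [(1|3) = 1]
Second factor (612|899):
(612|899)
  = (153|899)    [899 ≡ 3 mod 8 ⇒ (2|899)^2 = +1]
  = (899|153)    [QR: 153 ≡ 1 mod 4, sign kept]
  = (134|153)    [899 ≡ 134 mod 153]
  = (67|153)    [153 ≡ 1 mod 8 ⇒ (2|153) = +1]
  = (153|67)    [QR: 153 ≡ 1 mod 4, sign kept]
  = (19|67)    [153 ≡ 19 mod 67]
  = -(67|19)    [QR: both ≡ 3 mod 4, sign flips]
  = -(10|19)    [67 ≡ 10 mod 19]
  = (5|19)    [19 ≡ 3 mod 8 ⇒ (2|19) = -1]
  = (19|5)    [QR: 5 ≡ 1 mod 4, sign kept]
  = (4|5)    [19 ≡ 4 mod 5]
  = (1|5)    [5 ≡ 5 mod 8 ⇒ (2|5)^2 = +1]
  = 1    [(1|5) = 1]
Product: (1)·(1) = 1.

1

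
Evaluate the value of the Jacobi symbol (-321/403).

1

Pull out -1: (-321/403) = (-1/403)·(321/403). Since 403 ≡ 3 (mod 4), (-1/403) = -1. Now have -(321/403).
321 ≡ 1 (mod 4), so quadratic reciprocity gives (321/403) = (403/321). Reduce: 403 ≡ 82 (mod 321). Now have -(82/321).
Factor out 2: 82 = 2·41. Since 321 ≡ 1 (mod 8), (2/321) = +1. Now have -(41/321).
41 ≡ 1 (mod 4), so quadratic reciprocity gives (41/321) = (321/41). Reduce: 321 ≡ 34 (mod 41). Now have -(34/41).
Factor out 2: 34 = 2·17. Since 41 ≡ 1 (mod 8), (2/41) = +1. Now have -(17/41).
17 ≡ 1 (mod 4), so quadratic reciprocity gives (17/41) = (41/17). Reduce: 41 ≡ 7 (mod 17). Now have -(7/17).
17 ≡ 1 (mod 4), so quadratic reciprocity gives (7/17) = (17/7). Reduce: 17 ≡ 3 (mod 7). Now have -(3/7).
Both 3 ≡ 3 and 7 ≡ 3 (mod 4), so reciprocity gives (3/7) = -(7/3). Reduce: 7 ≡ 1 (mod 3). Now have (1/3).
(1/3) = 1. Collecting the sign factors: 1.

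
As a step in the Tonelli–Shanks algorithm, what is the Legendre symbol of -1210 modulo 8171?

1

(-1210/8171)
  = (6961/8171)    [-1210 ≡ 6961 mod 8171]
  = (8171/6961)    [QR: 6961 ≡ 1 mod 4, sign kept]
  = (1210/6961)    [8171 ≡ 1210 mod 6961]
  = (605/6961)    [6961 ≡ 1 mod 8 ⇒ (2/6961) = +1]
  = (6961/605)    [QR: 605 ≡ 1 mod 4, sign kept]
  = (306/605)    [6961 ≡ 306 mod 605]
  = -(153/605)    [605 ≡ 5 mod 8 ⇒ (2/605) = -1]
  = -(605/153)    [QR: 153 ≡ 1 mod 4, sign kept]
  = -(146/153)    [605 ≡ 146 mod 153]
  = -(73/153)    [153 ≡ 1 mod 8 ⇒ (2/153) = +1]
  = -(153/73)    [QR: 73 ≡ 1 mod 4, sign kept]
  = -(7/73)    [153 ≡ 7 mod 73]
  = -(73/7)    [QR: 73 ≡ 1 mod 4, sign kept]
  = -(3/7)    [73 ≡ 3 mod 7]
  = (7/3)    [QR: both ≡ 3 mod 4, sign flips]
  = (1/3)    [7 ≡ 1 mod 3]
  = 1    [(1/3) = 1]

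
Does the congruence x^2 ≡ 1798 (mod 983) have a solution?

no

Reduce the numerator: 1798 ≡ 815 (mod 983), so (1798/983) = (815/983).
Both 815 ≡ 3 and 983 ≡ 3 (mod 4), so reciprocity gives (815/983) = -(983/815). Reduce: 983 ≡ 168 (mod 815). Now have -(168/815).
Factor out 2: 168 = 2^3·21. Since 815 ≡ 7 (mod 8), (2/815) = +1, and (2/815)^3 = +1. Now have -(21/815).
21 ≡ 1 (mod 4), so quadratic reciprocity gives (21/815) = (815/21). Reduce: 815 ≡ 17 (mod 21). Now have -(17/21).
17 ≡ 1 (mod 4), so quadratic reciprocity gives (17/21) = (21/17). Reduce: 21 ≡ 4 (mod 17). Now have -(4/17).
Factor out 2: 4 = 2^2. Since 17 ≡ 1 (mod 8), (2/17) = +1, and (2/17)^2 = +1. Now have -(1/17).
(1/17) = 1. Collecting the sign factors: -1.
(1798/983) = -1, and 983 is prime, so 1798 is not a quadratic residue mod 983.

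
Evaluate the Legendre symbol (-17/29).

(-17/29)
  = (12/29)    [-17 ≡ 12 mod 29]
  = (3/29)    [29 ≡ 5 mod 8 ⇒ (2/29)^2 = +1]
  = (29/3)    [QR: 29 ≡ 1 mod 4, sign kept]
  = (2/3)    [29 ≡ 2 mod 3]
  = -(1/3)    [3 ≡ 3 mod 8 ⇒ (2/3) = -1]
  = -1    [(1/3) = 1]

-1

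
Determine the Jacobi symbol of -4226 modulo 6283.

-1

(-4226|6283)
  = (2057|6283)    [-4226 ≡ 2057 mod 6283]
  = (6283|2057)    [QR: 2057 ≡ 1 mod 4, sign kept]
  = (112|2057)    [6283 ≡ 112 mod 2057]
  = (7|2057)    [2057 ≡ 1 mod 8 ⇒ (2|2057)^4 = +1]
  = (2057|7)    [QR: 2057 ≡ 1 mod 4, sign kept]
  = (6|7)    [2057 ≡ 6 mod 7]
  = (3|7)    [7 ≡ 7 mod 8 ⇒ (2|7) = +1]
  = -(7|3)    [QR: both ≡ 3 mod 4, sign flips]
  = -(1|3)    [7 ≡ 1 mod 3]
  = -1    [(1|3) = 1]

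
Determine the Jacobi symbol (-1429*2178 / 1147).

1

By multiplicativity, (-1429·2178 / 1147) = (-1429 / 1147)·(2178 / 1147).
First factor (-1429 / 1147):
(-1429 / 1147)
  = (865 / 1147)    [-1429 ≡ 865 mod 1147]
  = (1147 / 865)    [QR: 865 ≡ 1 mod 4, sign kept]
  = (282 / 865)    [1147 ≡ 282 mod 865]
  = (141 / 865)    [865 ≡ 1 mod 8 ⇒ (2 / 865) = +1]
  = (865 / 141)    [QR: 141 ≡ 1 mod 4, sign kept]
  = (19 / 141)    [865 ≡ 19 mod 141]
  = (141 / 19)    [QR: 141 ≡ 1 mod 4, sign kept]
  = (8 / 19)    [141 ≡ 8 mod 19]
  = -(1 / 19)    [19 ≡ 3 mod 8 ⇒ (2 / 19)^3 = -1]
  = -1    [(1 / 19) = 1]
Second factor (2178 / 1147):
(2178 / 1147)
  = (1031 / 1147)    [2178 ≡ 1031 mod 1147]
  = -(1147 / 1031)    [QR: both ≡ 3 mod 4, sign flips]
  = -(116 / 1031)    [1147 ≡ 116 mod 1031]
  = -(29 / 1031)    [1031 ≡ 7 mod 8 ⇒ (2 / 1031)^2 = +1]
  = -(1031 / 29)    [QR: 29 ≡ 1 mod 4, sign kept]
  = -(16 / 29)    [1031 ≡ 16 mod 29]
  = -(1 / 29)    [29 ≡ 5 mod 8 ⇒ (2 / 29)^4 = +1]
  = -1    [(1 / 29) = 1]
Product: (-1)·(-1) = 1.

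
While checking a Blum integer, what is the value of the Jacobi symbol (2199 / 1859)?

-1

Reduce the numerator: 2199 ≡ 340 (mod 1859), so (2199 / 1859) = (340 / 1859).
Factor out 2: 340 = 2^2·85. Since 1859 ≡ 3 (mod 8), (2 / 1859) = -1, and (2 / 1859)^2 = +1. Now have (85 / 1859).
85 ≡ 1 (mod 4), so quadratic reciprocity gives (85 / 1859) = (1859 / 85). Reduce: 1859 ≡ 74 (mod 85). Now have (74 / 85).
Factor out 2: 74 = 2·37. Since 85 ≡ 5 (mod 8), (2 / 85) = -1. Now have -(37 / 85).
37 ≡ 1 (mod 4), so quadratic reciprocity gives (37 / 85) = (85 / 37). Reduce: 85 ≡ 11 (mod 37). Now have -(11 / 37).
37 ≡ 1 (mod 4), so quadratic reciprocity gives (11 / 37) = (37 / 11). Reduce: 37 ≡ 4 (mod 11). Now have -(4 / 11).
Factor out 2: 4 = 2^2. Since 11 ≡ 3 (mod 8), (2 / 11) = -1, and (2 / 11)^2 = +1. Now have -(1 / 11).
(1 / 11) = 1. Collecting the sign factors: -1.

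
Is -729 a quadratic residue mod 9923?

(-729/9923)
  = (9194/9923)    [-729 ≡ 9194 mod 9923]
  = -(4597/9923)    [9923 ≡ 3 mod 8 ⇒ (2/9923) = -1]
  = -(9923/4597)    [QR: 4597 ≡ 1 mod 4, sign kept]
  = -(729/4597)    [9923 ≡ 729 mod 4597]
  = -(4597/729)    [QR: 729 ≡ 1 mod 4, sign kept]
  = -(223/729)    [4597 ≡ 223 mod 729]
  = -(729/223)    [QR: 729 ≡ 1 mod 4, sign kept]
  = -(60/223)    [729 ≡ 60 mod 223]
  = -(15/223)    [223 ≡ 7 mod 8 ⇒ (2/223)^2 = +1]
  = (223/15)    [QR: both ≡ 3 mod 4, sign flips]
  = (13/15)    [223 ≡ 13 mod 15]
  = (15/13)    [QR: 13 ≡ 1 mod 4, sign kept]
  = (2/13)    [15 ≡ 2 mod 13]
  = -(1/13)    [13 ≡ 5 mod 8 ⇒ (2/13) = -1]
  = -1    [(1/13) = 1]
(-729/9923) = -1, and 9923 is prime, so -729 is not a quadratic residue mod 9923.

no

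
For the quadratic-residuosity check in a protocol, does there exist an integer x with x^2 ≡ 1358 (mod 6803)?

(1358/6803)
  = -(679/6803)    [6803 ≡ 3 mod 8 ⇒ (2/6803) = -1]
  = (6803/679)    [QR: both ≡ 3 mod 4, sign flips]
  = (13/679)    [6803 ≡ 13 mod 679]
  = (679/13)    [QR: 13 ≡ 1 mod 4, sign kept]
  = (3/13)    [679 ≡ 3 mod 13]
  = (13/3)    [QR: 13 ≡ 1 mod 4, sign kept]
  = (1/3)    [13 ≡ 1 mod 3]
  = 1    [(1/3) = 1]
(1358/6803) = 1, and 6803 is prime, so 1358 is a quadratic residue mod 6803.

yes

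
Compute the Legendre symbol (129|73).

-1

(129|73)
  = (56|73)    [129 ≡ 56 mod 73]
  = (7|73)    [73 ≡ 1 mod 8 ⇒ (2|73)^3 = +1]
  = (73|7)    [QR: 73 ≡ 1 mod 4, sign kept]
  = (3|7)    [73 ≡ 3 mod 7]
  = -(7|3)    [QR: both ≡ 3 mod 4, sign flips]
  = -(1|3)    [7 ≡ 1 mod 3]
  = -1    [(1|3) = 1]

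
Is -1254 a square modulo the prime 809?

Reduce the numerator: -1254 ≡ 364 (mod 809), so (-1254|809) = (364|809).
Factor out 2: 364 = 2^2·91. Since 809 ≡ 1 (mod 8), (2|809) = +1, and (2|809)^2 = +1. Now have (91|809).
809 ≡ 1 (mod 4), so quadratic reciprocity gives (91|809) = (809|91). Reduce: 809 ≡ 81 (mod 91). Now have (81|91).
81 ≡ 1 (mod 4), so quadratic reciprocity gives (81|91) = (91|81). Reduce: 91 ≡ 10 (mod 81). Now have (10|81).
Factor out 2: 10 = 2·5. Since 81 ≡ 1 (mod 8), (2|81) = +1. Now have (5|81).
5 ≡ 1 (mod 4), so quadratic reciprocity gives (5|81) = (81|5). Reduce: 81 ≡ 1 (mod 5). Now have (1|5).
(1|5) = 1. Collecting the sign factors: 1.
(-1254|809) = 1, and 809 is prime, so -1254 is a quadratic residue mod 809.

yes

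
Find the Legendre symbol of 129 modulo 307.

1

(129|307)
  = (307|129)    [QR: 129 ≡ 1 mod 4, sign kept]
  = (49|129)    [307 ≡ 49 mod 129]
  = (129|49)    [QR: 49 ≡ 1 mod 4, sign kept]
  = (31|49)    [129 ≡ 31 mod 49]
  = (49|31)    [QR: 49 ≡ 1 mod 4, sign kept]
  = (18|31)    [49 ≡ 18 mod 31]
  = (9|31)    [31 ≡ 7 mod 8 ⇒ (2|31) = +1]
  = (31|9)    [QR: 9 ≡ 1 mod 4, sign kept]
  = (4|9)    [31 ≡ 4 mod 9]
  = (1|9)    [9 ≡ 1 mod 8 ⇒ (2|9)^2 = +1]
  = 1    [(1|9) = 1]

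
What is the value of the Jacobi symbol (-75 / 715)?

(-75 / 715)
  = -(75 / 715)    [715 ≡ 3 mod 4 ⇒ (-1 / 715) = -1]
  = (715 / 75)    [QR: both ≡ 3 mod 4, sign flips]
  = (40 / 75)    [715 ≡ 40 mod 75]
  = -(5 / 75)    [75 ≡ 3 mod 8 ⇒ (2 / 75)^3 = -1]
  = -(75 / 5)    [QR: 5 ≡ 1 mod 4, sign kept]
  = -(0 / 5)    [75 ≡ 0 mod 5]
  = 0    [numerator 0, gcd > 1]

0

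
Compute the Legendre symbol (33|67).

1

(33|67)
  = (67|33)    [QR: 33 ≡ 1 mod 4, sign kept]
  = (1|33)    [67 ≡ 1 mod 33]
  = 1    [(1|33) = 1]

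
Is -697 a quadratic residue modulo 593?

no

Reduce the numerator: -697 ≡ 489 (mod 593), so (-697/593) = (489/593).
489 ≡ 1 (mod 4), so quadratic reciprocity gives (489/593) = (593/489). Reduce: 593 ≡ 104 (mod 489). Now have (104/489).
Factor out 2: 104 = 2^3·13. Since 489 ≡ 1 (mod 8), (2/489) = +1, and (2/489)^3 = +1. Now have (13/489).
13 ≡ 1 (mod 4), so quadratic reciprocity gives (13/489) = (489/13). Reduce: 489 ≡ 8 (mod 13). Now have (8/13).
Factor out 2: 8 = 2^3. Since 13 ≡ 5 (mod 8), (2/13) = -1, and (2/13)^3 = -1. Now have -(1/13).
(1/13) = 1. Collecting the sign factors: -1.
The Legendre symbol is -1, so x^2 ≡ -697 (mod 593) has no solution.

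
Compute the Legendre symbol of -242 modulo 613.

Pull out -1: (-242|613) = (-1|613)·(242|613). Since 613 ≡ 1 (mod 4), (-1|613) = +1. Now have (242|613).
Factor out 2: 242 = 2·121. Since 613 ≡ 5 (mod 8), (2|613) = -1. Now have -(121|613).
121 ≡ 1 (mod 4), so quadratic reciprocity gives (121|613) = (613|121). Reduce: 613 ≡ 8 (mod 121). Now have -(8|121).
Factor out 2: 8 = 2^3. Since 121 ≡ 1 (mod 8), (2|121) = +1, and (2|121)^3 = +1. Now have -(1|121).
(1|121) = 1. Collecting the sign factors: -1.

-1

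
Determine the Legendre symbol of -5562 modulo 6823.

(-5562/6823)
  = (1261/6823)    [-5562 ≡ 1261 mod 6823]
  = (6823/1261)    [QR: 1261 ≡ 1 mod 4, sign kept]
  = (518/1261)    [6823 ≡ 518 mod 1261]
  = -(259/1261)    [1261 ≡ 5 mod 8 ⇒ (2/1261) = -1]
  = -(1261/259)    [QR: 1261 ≡ 1 mod 4, sign kept]
  = -(225/259)    [1261 ≡ 225 mod 259]
  = -(259/225)    [QR: 225 ≡ 1 mod 4, sign kept]
  = -(34/225)    [259 ≡ 34 mod 225]
  = -(17/225)    [225 ≡ 1 mod 8 ⇒ (2/225) = +1]
  = -(225/17)    [QR: 17 ≡ 1 mod 4, sign kept]
  = -(4/17)    [225 ≡ 4 mod 17]
  = -(1/17)    [17 ≡ 1 mod 8 ⇒ (2/17)^2 = +1]
  = -1    [(1/17) = 1]

-1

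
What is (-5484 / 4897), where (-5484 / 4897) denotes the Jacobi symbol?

Reduce the numerator: -5484 ≡ 4310 (mod 4897), so (-5484 / 4897) = (4310 / 4897).
Factor out 2: 4310 = 2·2155. Since 4897 ≡ 1 (mod 8), (2 / 4897) = +1. Now have (2155 / 4897).
4897 ≡ 1 (mod 4), so quadratic reciprocity gives (2155 / 4897) = (4897 / 2155). Reduce: 4897 ≡ 587 (mod 2155). Now have (587 / 2155).
Both 587 ≡ 3 and 2155 ≡ 3 (mod 4), so reciprocity gives (587 / 2155) = -(2155 / 587). Reduce: 2155 ≡ 394 (mod 587). Now have -(394 / 587).
Factor out 2: 394 = 2·197. Since 587 ≡ 3 (mod 8), (2 / 587) = -1. Now have (197 / 587).
197 ≡ 1 (mod 4), so quadratic reciprocity gives (197 / 587) = (587 / 197). Reduce: 587 ≡ 193 (mod 197). Now have (193 / 197).
193 ≡ 1 (mod 4), so quadratic reciprocity gives (193 / 197) = (197 / 193). Reduce: 197 ≡ 4 (mod 193). Now have (4 / 193).
Factor out 2: 4 = 2^2. Since 193 ≡ 1 (mod 8), (2 / 193) = +1, and (2 / 193)^2 = +1. Now have (1 / 193).
(1 / 193) = 1. Collecting the sign factors: 1.

1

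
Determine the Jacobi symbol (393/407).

(393/407)
  = (407/393)    [QR: 393 ≡ 1 mod 4, sign kept]
  = (14/393)    [407 ≡ 14 mod 393]
  = (7/393)    [393 ≡ 1 mod 8 ⇒ (2/393) = +1]
  = (393/7)    [QR: 393 ≡ 1 mod 4, sign kept]
  = (1/7)    [393 ≡ 1 mod 7]
  = 1    [(1/7) = 1]

1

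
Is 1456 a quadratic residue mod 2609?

Factor out 2: 1456 = 2^4·91. Since 2609 ≡ 1 (mod 8), (2|2609) = +1, and (2|2609)^4 = +1. Now have (91|2609).
2609 ≡ 1 (mod 4), so quadratic reciprocity gives (91|2609) = (2609|91). Reduce: 2609 ≡ 61 (mod 91). Now have (61|91).
61 ≡ 1 (mod 4), so quadratic reciprocity gives (61|91) = (91|61). Reduce: 91 ≡ 30 (mod 61). Now have (30|61).
Factor out 2: 30 = 2·15. Since 61 ≡ 5 (mod 8), (2|61) = -1. Now have -(15|61).
61 ≡ 1 (mod 4), so quadratic reciprocity gives (15|61) = (61|15). Reduce: 61 ≡ 1 (mod 15). Now have -(1|15).
(1|15) = 1. Collecting the sign factors: -1.
The Legendre symbol is -1, so x^2 ≡ 1456 (mod 2609) has no solution.

no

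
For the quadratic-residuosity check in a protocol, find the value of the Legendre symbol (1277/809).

Reduce the numerator: 1277 ≡ 468 (mod 809), so (1277/809) = (468/809).
Factor out 2: 468 = 2^2·117. Since 809 ≡ 1 (mod 8), (2/809) = +1, and (2/809)^2 = +1. Now have (117/809).
117 ≡ 1 (mod 4), so quadratic reciprocity gives (117/809) = (809/117). Reduce: 809 ≡ 107 (mod 117). Now have (107/117).
117 ≡ 1 (mod 4), so quadratic reciprocity gives (107/117) = (117/107). Reduce: 117 ≡ 10 (mod 107). Now have (10/107).
Factor out 2: 10 = 2·5. Since 107 ≡ 3 (mod 8), (2/107) = -1. Now have -(5/107).
5 ≡ 1 (mod 4), so quadratic reciprocity gives (5/107) = (107/5). Reduce: 107 ≡ 2 (mod 5). Now have -(2/5).
Factor out 2: 2 = 2. Since 5 ≡ 5 (mod 8), (2/5) = -1. Now have (1/5).
(1/5) = 1. Collecting the sign factors: 1.

1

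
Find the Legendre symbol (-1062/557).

(-1062/557)
  = (1062/557)    [557 ≡ 1 mod 4 ⇒ (-1/557) = +1]
  = (505/557)    [1062 ≡ 505 mod 557]
  = (557/505)    [QR: 505 ≡ 1 mod 4, sign kept]
  = (52/505)    [557 ≡ 52 mod 505]
  = (13/505)    [505 ≡ 1 mod 8 ⇒ (2/505)^2 = +1]
  = (505/13)    [QR: 13 ≡ 1 mod 4, sign kept]
  = (11/13)    [505 ≡ 11 mod 13]
  = (13/11)    [QR: 13 ≡ 1 mod 4, sign kept]
  = (2/11)    [13 ≡ 2 mod 11]
  = -(1/11)    [11 ≡ 3 mod 8 ⇒ (2/11) = -1]
  = -1    [(1/11) = 1]

-1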